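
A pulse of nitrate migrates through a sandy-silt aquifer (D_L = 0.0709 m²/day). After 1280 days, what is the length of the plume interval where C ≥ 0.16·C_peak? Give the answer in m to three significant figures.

The plume is Gaussian with σ = √(2Dt) = √(2 × 0.0709 × 1280) = 13.47 m.
C/C_peak = exp(−Δx²/(2σ²)) = 0.16 ⇒ Δx = σ·√(−2 ln 0.16) = 13.47 × 1.914 = 25.78 m.
Width = 2Δx = 51.6 m.

51.6 m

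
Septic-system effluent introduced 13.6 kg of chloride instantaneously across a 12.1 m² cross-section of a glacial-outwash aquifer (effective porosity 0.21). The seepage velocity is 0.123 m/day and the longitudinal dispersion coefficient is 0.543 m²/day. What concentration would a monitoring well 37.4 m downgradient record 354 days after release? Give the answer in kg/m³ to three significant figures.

For an instantaneous plane source, C(x,t) = M/(n_e·A·√(4πDt)) · exp(−(x−vt)²/(4Dt)), with n_e·A the pore (flow) area.
Plume center vt = 0.123 × 354 = 43.542 m, so the well at 37.4 m is 6.142 m upgradient of the peak.
√(4πDt) = 49.15 m, giving peak height M/(n_e·A·√(4πDt)) = 13.6/(0.21 × 12.1 × 49.15) = 0.1089 kg/m³.
(x−vt)²/(4Dt) = (-6.142)²/(4 × 0.543 × 354) = 0.04906; exp(−0.04906) = 0.9521.
C = 0.1089 × 0.9521 = 0.104 kg/m³.

0.104 kg/m³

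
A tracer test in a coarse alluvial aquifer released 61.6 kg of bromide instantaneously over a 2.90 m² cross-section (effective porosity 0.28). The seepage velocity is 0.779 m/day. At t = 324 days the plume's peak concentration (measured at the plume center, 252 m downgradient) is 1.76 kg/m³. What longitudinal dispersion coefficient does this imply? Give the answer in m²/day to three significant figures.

At the plume center C_max = M/(n_e·A·√(4πDt)), so D = M²/(4πt·(n_e·A·C_max)²).
n_e·A·C_max = 0.28 × 2.90 × 1.76 = 1.429 kg/m.
D = 61.6²/(4π × 324 × 1.429²) = 0.456 m²/day.

0.456 m²/day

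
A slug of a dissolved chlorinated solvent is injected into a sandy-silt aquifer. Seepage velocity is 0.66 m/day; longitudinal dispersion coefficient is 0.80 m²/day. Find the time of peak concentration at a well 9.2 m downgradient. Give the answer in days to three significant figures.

12.2 days

For the 1D instantaneous-source solution, setting ∂C/∂t = 0 at fixed x gives v²t² + 2Dt − x² = 0, so t = (√(D² + v²x²) − D)/v².
√(D² + v²x²) = √(0.80² + 0.66² × 9.2²) = 6.124; v² = 0.4356.
t = (6.124 − 0.80)/0.4356 = 12.2 days (vs. the pure-advection estimate x/v = 13.9 d).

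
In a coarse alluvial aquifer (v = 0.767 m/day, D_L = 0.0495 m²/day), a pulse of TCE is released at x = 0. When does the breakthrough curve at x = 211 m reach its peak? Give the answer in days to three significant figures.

For the 1D instantaneous-source solution, setting ∂C/∂t = 0 at fixed x gives v²t² + 2Dt − x² = 0, so t = (√(D² + v²x²) − D)/v².
√(D² + v²x²) = √(0.0495² + 0.767² × 211²) = 161.8; v² = 0.588289.
t = (161.8 − 0.0495)/0.588289 = 275 days (vs. the pure-advection estimate x/v = 275 d).

275 days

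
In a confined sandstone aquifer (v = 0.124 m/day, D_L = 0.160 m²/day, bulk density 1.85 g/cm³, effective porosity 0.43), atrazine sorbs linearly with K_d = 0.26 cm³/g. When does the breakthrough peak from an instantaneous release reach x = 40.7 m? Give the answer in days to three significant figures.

674 days

Retardation factor R = 1 + ρ_b·K_d/n = 1 + 1.85 × 0.26/0.43 = 2.119.
Sorption retards both mechanisms: v_R = v/R = 0.05852 m/day, D_R = D/R = 0.07551 m²/day.
Peak time from v_R²t² + 2D_R t − x² = 0: t = (√(D_R² + v_R²x²) − D_R)/v_R².
√(D_R² + v_R²x²) = √(0.07551² + 0.05852² × 40.7²) = 2.383; v_R² = 0.003425.
t = (2.383 − 0.07551)/0.003425 = 674 days.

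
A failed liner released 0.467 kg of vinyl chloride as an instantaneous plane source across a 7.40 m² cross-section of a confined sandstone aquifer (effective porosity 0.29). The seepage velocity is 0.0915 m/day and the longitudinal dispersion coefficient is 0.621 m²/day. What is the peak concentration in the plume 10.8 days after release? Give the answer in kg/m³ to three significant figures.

The peak of an instantaneous 1D plume sits at x = vt; there the Gaussian factor is 1 and C_max = M/(n_e·A·√(4πDt)), where n_e·A is the pore area the mass is dissolved in.
√(4πDt) = √(4π × 0.621 × 10.8) = 9.180 m, so C_max = 0.467/(0.29 × 7.40 × 9.180) = 0.0237 kg/m³.

0.0237 kg/m³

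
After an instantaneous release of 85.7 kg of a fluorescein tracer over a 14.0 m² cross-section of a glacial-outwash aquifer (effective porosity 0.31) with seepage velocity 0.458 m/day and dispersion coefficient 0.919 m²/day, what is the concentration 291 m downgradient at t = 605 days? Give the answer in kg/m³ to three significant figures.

For an instantaneous plane source, C(x,t) = M/(n_e·A·√(4πDt)) · exp(−(x−vt)²/(4Dt)), with n_e·A the pore (flow) area.
Plume center vt = 0.458 × 605 = 277.09 m, so the well at 291 m is 13.91 m downgradient of the peak.
√(4πDt) = 83.59 m, giving peak height M/(n_e·A·√(4πDt)) = 85.7/(0.31 × 14.0 × 83.59) = 0.2362 kg/m³.
(x−vt)²/(4Dt) = (13.91)²/(4 × 0.919 × 605) = 0.08700; exp(−0.08700) = 0.9167.
C = 0.2362 × 0.9167 = 0.217 kg/m³.

0.217 kg/m³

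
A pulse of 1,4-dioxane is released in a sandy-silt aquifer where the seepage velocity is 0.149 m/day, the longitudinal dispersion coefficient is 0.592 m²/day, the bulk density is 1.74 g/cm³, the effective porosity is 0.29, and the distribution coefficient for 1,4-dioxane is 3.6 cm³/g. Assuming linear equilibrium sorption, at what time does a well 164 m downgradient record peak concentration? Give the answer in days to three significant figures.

Retardation factor R = 1 + ρ_b·K_d/n = 1 + 1.74 × 3.6/0.29 = 22.60.
Sorption retards both mechanisms: v_R = v/R = 0.006593 m/day, D_R = D/R = 0.02619 m²/day.
Peak time from v_R²t² + 2D_R t − x² = 0: t = (√(D_R² + v_R²x²) − D_R)/v_R².
√(D_R² + v_R²x²) = √(0.02619² + 0.006593² × 164²) = 1.082; v_R² = 4.347e-05.
t = (1.082 − 0.02619)/4.347e-05 = 24300 days.

24300 days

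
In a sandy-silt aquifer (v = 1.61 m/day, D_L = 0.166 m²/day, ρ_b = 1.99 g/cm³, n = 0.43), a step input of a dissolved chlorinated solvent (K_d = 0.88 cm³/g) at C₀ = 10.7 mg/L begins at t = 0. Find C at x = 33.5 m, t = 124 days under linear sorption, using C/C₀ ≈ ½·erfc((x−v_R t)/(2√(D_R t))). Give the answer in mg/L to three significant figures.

10.5 mg/L

Retardation factor R = 1 + ρ_b·K_d/n = 1 + 1.99 × 0.88/0.43 = 5.073.
Sorption retards both mechanisms: v_R = v/R = 0.3174 m/day, D_R = D/R = 0.03272 m²/day.
v_R·t = 0.3174 × 124 = 39.3576 m; 2√(D_R t) = 4.029 m; argument = (33.5 − 39.3576)/4.029 = -1.454.
C = C₀ × ½·erfc(-1.454) = 10.7 × 0.9801 = 10.5 mg/L.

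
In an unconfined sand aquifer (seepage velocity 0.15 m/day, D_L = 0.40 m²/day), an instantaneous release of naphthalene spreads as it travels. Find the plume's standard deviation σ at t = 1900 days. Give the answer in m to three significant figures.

39.0 m

Dispersive spreading gives a Gaussian with σ² = 2Dt; advection only shifts the center.
σ = √(2 × 0.40 × 1900) = 39.0 m.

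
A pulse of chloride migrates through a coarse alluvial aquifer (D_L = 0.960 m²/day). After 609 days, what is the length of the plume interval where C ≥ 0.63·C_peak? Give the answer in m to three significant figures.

The plume is Gaussian with σ = √(2Dt) = √(2 × 0.960 × 609) = 34.19 m.
C/C_peak = exp(−Δx²/(2σ²)) = 0.63 ⇒ Δx = σ·√(−2 ln 0.63) = 34.19 × 0.9613 = 32.87 m.
Width = 2Δx = 65.7 m.

65.7 m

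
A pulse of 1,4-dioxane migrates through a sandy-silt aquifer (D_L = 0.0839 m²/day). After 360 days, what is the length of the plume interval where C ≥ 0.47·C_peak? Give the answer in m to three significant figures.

19.1 m

The plume is Gaussian with σ = √(2Dt) = √(2 × 0.0839 × 360) = 7.772 m.
C/C_peak = exp(−Δx²/(2σ²)) = 0.47 ⇒ Δx = σ·√(−2 ln 0.47) = 7.772 × 1.229 = 9.552 m.
Width = 2Δx = 19.1 m.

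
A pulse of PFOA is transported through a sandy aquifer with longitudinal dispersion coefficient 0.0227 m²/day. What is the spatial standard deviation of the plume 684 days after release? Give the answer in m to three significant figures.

Dispersive spreading gives a Gaussian with σ² = 2Dt; advection only shifts the center.
σ = √(2 × 0.0227 × 684) = 5.57 m.

5.57 m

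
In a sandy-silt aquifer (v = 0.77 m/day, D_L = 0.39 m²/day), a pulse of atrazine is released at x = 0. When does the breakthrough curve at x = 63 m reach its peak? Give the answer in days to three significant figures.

For the 1D instantaneous-source solution, setting ∂C/∂t = 0 at fixed x gives v²t² + 2Dt − x² = 0, so t = (√(D² + v²x²) − D)/v².
√(D² + v²x²) = √(0.39² + 0.77² × 63²) = 48.51; v² = 0.5929.
t = (48.51 − 0.39)/0.5929 = 81.2 days (vs. the pure-advection estimate x/v = 81.8 d).

81.2 days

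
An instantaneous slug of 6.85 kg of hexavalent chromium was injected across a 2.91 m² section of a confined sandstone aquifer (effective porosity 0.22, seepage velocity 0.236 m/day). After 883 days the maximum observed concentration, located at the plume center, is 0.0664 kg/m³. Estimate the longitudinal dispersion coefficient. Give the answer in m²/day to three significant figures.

2.34 m²/day

At the plume center C_max = M/(n_e·A·√(4πDt)), so D = M²/(4πt·(n_e·A·C_max)²).
n_e·A·C_max = 0.22 × 2.91 × 0.0664 = 0.04251 kg/m.
D = 6.85²/(4π × 883 × 0.04251²) = 2.34 m²/day.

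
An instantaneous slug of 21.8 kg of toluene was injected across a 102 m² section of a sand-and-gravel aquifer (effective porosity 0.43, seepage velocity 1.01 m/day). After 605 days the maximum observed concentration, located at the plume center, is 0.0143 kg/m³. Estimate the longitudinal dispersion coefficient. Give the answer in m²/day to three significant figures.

At the plume center C_max = M/(n_e·A·√(4πDt)), so D = M²/(4πt·(n_e·A·C_max)²).
n_e·A·C_max = 0.43 × 102 × 0.0143 = 0.6272 kg/m.
D = 21.8²/(4π × 605 × 0.6272²) = 0.159 m²/day.

0.159 m²/day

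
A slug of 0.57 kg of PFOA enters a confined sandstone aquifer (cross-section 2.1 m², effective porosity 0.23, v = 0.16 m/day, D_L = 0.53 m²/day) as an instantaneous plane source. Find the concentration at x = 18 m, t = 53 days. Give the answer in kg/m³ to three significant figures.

For an instantaneous plane source, C(x,t) = M/(n_e·A·√(4πDt)) · exp(−(x−vt)²/(4Dt)), with n_e·A the pore (flow) area.
Plume center vt = 0.16 × 53 = 8.48 m, so the well at 18 m is 9.52 m downgradient of the peak.
√(4πDt) = 18.79 m, giving peak height M/(n_e·A·√(4πDt)) = 0.57/(0.23 × 2.1 × 18.79) = 0.06281 kg/m³.
(x−vt)²/(4Dt) = (9.52)²/(4 × 0.53 × 53) = 0.8066; exp(−0.8066) = 0.4464.
C = 0.06281 × 0.4464 = 0.0280 kg/m³.

0.0280 kg/m³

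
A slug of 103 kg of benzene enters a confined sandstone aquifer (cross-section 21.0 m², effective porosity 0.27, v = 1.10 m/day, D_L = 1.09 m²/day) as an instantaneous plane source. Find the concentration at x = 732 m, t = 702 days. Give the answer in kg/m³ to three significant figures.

For an instantaneous plane source, C(x,t) = M/(n_e·A·√(4πDt)) · exp(−(x−vt)²/(4Dt)), with n_e·A the pore (flow) area.
Plume center vt = 1.10 × 702 = 772.2 m, so the well at 732 m is 40.2 m upgradient of the peak.
√(4πDt) = 98.06 m, giving peak height M/(n_e·A·√(4πDt)) = 103/(0.27 × 21.0 × 98.06) = 0.1853 kg/m³.
(x−vt)²/(4Dt) = (-40.2)²/(4 × 1.09 × 702) = 0.5280; exp(−0.5280) = 0.5898.
C = 0.1853 × 0.5898 = 0.109 kg/m³.

0.109 kg/m³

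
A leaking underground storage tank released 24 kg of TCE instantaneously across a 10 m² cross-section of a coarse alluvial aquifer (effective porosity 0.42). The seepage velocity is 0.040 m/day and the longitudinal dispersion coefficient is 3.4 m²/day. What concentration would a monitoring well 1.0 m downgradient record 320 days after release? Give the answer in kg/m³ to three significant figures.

0.0473 kg/m³

For an instantaneous plane source, C(x,t) = M/(n_e·A·√(4πDt)) · exp(−(x−vt)²/(4Dt)), with n_e·A the pore (flow) area.
Plume center vt = 0.040 × 320 = 12.8 m, so the well at 1.0 m is 11.8 m upgradient of the peak.
√(4πDt) = 116.9 m, giving peak height M/(n_e·A·√(4πDt)) = 24/(0.42 × 10 × 116.9) = 0.04888 kg/m³.
(x−vt)²/(4Dt) = (-11.8)²/(4 × 3.4 × 320) = 0.03199; exp(−0.03199) = 0.9685.
C = 0.04888 × 0.9685 = 0.0473 kg/m³.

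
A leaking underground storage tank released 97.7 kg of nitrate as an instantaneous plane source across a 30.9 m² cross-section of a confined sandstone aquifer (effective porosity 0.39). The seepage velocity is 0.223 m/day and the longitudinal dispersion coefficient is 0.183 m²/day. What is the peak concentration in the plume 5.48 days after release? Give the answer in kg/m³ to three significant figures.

The peak of an instantaneous 1D plume sits at x = vt; there the Gaussian factor is 1 and C_max = M/(n_e·A·√(4πDt)), where n_e·A is the pore area the mass is dissolved in.
√(4πDt) = √(4π × 0.183 × 5.48) = 3.550 m, so C_max = 97.7/(0.39 × 30.9 × 3.550) = 2.28 kg/m³.

2.28 kg/m³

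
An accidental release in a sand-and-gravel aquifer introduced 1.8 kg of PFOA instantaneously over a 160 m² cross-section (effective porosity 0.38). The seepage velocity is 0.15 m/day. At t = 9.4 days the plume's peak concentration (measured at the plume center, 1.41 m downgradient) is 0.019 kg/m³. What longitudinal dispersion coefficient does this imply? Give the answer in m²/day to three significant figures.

At the plume center C_max = M/(n_e·A·√(4πDt)), so D = M²/(4πt·(n_e·A·C_max)²).
n_e·A·C_max = 0.38 × 160 × 0.019 = 1.155 kg/m.
D = 1.8²/(4π × 9.4 × 1.155²) = 0.0206 m²/day.

0.0206 m²/day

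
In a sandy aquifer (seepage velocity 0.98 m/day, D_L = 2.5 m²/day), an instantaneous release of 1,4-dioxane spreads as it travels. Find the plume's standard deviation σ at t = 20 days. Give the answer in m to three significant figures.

Dispersive spreading gives a Gaussian with σ² = 2Dt; advection only shifts the center.
σ = √(2 × 2.5 × 20) = 10.0 m.

10.0 m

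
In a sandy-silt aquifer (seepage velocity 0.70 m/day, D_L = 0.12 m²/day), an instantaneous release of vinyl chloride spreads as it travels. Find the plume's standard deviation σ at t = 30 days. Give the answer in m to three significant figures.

Dispersive spreading gives a Gaussian with σ² = 2Dt; advection only shifts the center.
σ = √(2 × 0.12 × 30) = 2.68 m.

2.68 m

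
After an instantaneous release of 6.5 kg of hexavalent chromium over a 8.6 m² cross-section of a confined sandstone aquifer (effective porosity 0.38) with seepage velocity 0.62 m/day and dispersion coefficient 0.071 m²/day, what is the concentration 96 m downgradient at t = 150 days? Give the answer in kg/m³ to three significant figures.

For an instantaneous plane source, C(x,t) = M/(n_e·A·√(4πDt)) · exp(−(x−vt)²/(4Dt)), with n_e·A the pore (flow) area.
Plume center vt = 0.62 × 150 = 93 m, so the well at 96 m is 3 m downgradient of the peak.
√(4πDt) = 11.57 m, giving peak height M/(n_e·A·√(4πDt)) = 6.5/(0.38 × 8.6 × 11.57) = 0.1719 kg/m³.
(x−vt)²/(4Dt) = (3)²/(4 × 0.071 × 150) = 0.2113; exp(−0.2113) = 0.8095.
C = 0.1719 × 0.8095 = 0.139 kg/m³.

0.139 kg/m³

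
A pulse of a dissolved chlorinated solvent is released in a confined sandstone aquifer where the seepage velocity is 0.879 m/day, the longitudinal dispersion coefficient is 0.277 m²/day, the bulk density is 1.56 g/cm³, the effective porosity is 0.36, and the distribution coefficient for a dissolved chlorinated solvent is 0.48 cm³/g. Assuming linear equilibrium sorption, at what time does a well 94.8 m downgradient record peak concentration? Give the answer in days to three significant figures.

331 days

Retardation factor R = 1 + ρ_b·K_d/n = 1 + 1.56 × 0.48/0.36 = 3.080.
Sorption retards both mechanisms: v_R = v/R = 0.2854 m/day, D_R = D/R = 0.08994 m²/day.
Peak time from v_R²t² + 2D_R t − x² = 0: t = (√(D_R² + v_R²x²) − D_R)/v_R².
√(D_R² + v_R²x²) = √(0.08994² + 0.2854² × 94.8²) = 27.06; v_R² = 0.08145.
t = (27.06 − 0.08994)/0.08145 = 331 days.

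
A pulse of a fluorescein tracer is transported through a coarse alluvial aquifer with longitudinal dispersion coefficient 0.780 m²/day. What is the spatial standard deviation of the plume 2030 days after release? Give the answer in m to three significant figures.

56.3 m

Dispersive spreading gives a Gaussian with σ² = 2Dt; advection only shifts the center.
σ = √(2 × 0.780 × 2030) = 56.3 m.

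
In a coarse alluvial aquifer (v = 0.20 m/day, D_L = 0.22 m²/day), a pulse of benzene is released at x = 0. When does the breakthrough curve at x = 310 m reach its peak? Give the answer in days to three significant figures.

For the 1D instantaneous-source solution, setting ∂C/∂t = 0 at fixed x gives v²t² + 2Dt − x² = 0, so t = (√(D² + v²x²) − D)/v².
√(D² + v²x²) = √(0.22² + 0.20² × 310²) = 62.00; v² = 0.04.
t = (62.00 − 0.22)/0.04 = 1540 days (vs. the pure-advection estimate x/v = 1550 d).

1540 days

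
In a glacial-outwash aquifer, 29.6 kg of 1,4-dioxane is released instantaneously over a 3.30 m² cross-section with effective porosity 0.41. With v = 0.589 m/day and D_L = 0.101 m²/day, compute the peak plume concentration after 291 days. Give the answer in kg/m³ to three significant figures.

The peak of an instantaneous 1D plume sits at x = vt; there the Gaussian factor is 1 and C_max = M/(n_e·A·√(4πDt)), where n_e·A is the pore area the mass is dissolved in.
√(4πDt) = √(4π × 0.101 × 291) = 19.22 m, so C_max = 29.6/(0.41 × 3.30 × 19.22) = 1.14 kg/m³.

1.14 kg/m³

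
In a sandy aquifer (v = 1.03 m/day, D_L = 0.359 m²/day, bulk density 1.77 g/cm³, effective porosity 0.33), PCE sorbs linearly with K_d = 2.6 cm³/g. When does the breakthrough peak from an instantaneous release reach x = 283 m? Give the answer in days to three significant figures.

Retardation factor R = 1 + ρ_b·K_d/n = 1 + 1.77 × 2.6/0.33 = 14.95.
Sorption retards both mechanisms: v_R = v/R = 0.06890 m/day, D_R = D/R = 0.02401 m²/day.
Peak time from v_R²t² + 2D_R t − x² = 0: t = (√(D_R² + v_R²x²) − D_R)/v_R².
√(D_R² + v_R²x²) = √(0.02401² + 0.06890² × 283²) = 19.50; v_R² = 0.004747.
t = (19.50 − 0.02401)/0.004747 = 4100 days.

4100 days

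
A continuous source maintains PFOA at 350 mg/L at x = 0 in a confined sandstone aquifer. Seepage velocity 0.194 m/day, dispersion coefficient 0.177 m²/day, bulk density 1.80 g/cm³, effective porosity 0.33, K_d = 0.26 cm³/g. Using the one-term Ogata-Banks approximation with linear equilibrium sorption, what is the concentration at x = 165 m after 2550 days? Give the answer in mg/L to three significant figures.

343 mg/L

Retardation factor R = 1 + ρ_b·K_d/n = 1 + 1.80 × 0.26/0.33 = 2.418.
Sorption retards both mechanisms: v_R = v/R = 0.08023 m/day, D_R = D/R = 0.07320 m²/day.
v_R·t = 0.08023 × 2550 = 204.5865 m; 2√(D_R t) = 27.32 m; argument = (165 − 204.5865)/27.32 = -1.449.
C = C₀ × ½·erfc(-1.449) = 350 × 0.9798 = 343 mg/L.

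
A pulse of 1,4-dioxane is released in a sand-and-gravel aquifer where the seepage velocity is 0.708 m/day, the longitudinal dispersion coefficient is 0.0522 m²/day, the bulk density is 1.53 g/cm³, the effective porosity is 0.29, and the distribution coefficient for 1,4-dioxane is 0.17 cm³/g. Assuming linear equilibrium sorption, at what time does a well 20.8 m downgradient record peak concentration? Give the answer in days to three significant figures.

Retardation factor R = 1 + ρ_b·K_d/n = 1 + 1.53 × 0.17/0.29 = 1.897.
Sorption retards both mechanisms: v_R = v/R = 0.3732 m/day, D_R = D/R = 0.02752 m²/day.
Peak time from v_R²t² + 2D_R t − x² = 0: t = (√(D_R² + v_R²x²) − D_R)/v_R².
√(D_R² + v_R²x²) = √(0.02752² + 0.3732² × 20.8²) = 7.763; v_R² = 0.1393.
t = (7.763 − 0.02752)/0.1393 = 55.5 days.

55.5 days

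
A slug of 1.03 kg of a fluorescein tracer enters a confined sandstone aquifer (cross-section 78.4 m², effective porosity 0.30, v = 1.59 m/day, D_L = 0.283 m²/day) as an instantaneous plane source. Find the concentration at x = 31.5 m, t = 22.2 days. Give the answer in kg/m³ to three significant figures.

For an instantaneous plane source, C(x,t) = M/(n_e·A·√(4πDt)) · exp(−(x−vt)²/(4Dt)), with n_e·A the pore (flow) area.
Plume center vt = 1.59 × 22.2 = 35.298 m, so the well at 31.5 m is 3.798 m upgradient of the peak.
√(4πDt) = 8.885 m, giving peak height M/(n_e·A·√(4πDt)) = 1.03/(0.30 × 78.4 × 8.885) = 0.004929 kg/m³.
(x−vt)²/(4Dt) = (-3.798)²/(4 × 0.283 × 22.2) = 0.5740; exp(−0.5740) = 0.5633.
C = 0.004929 × 0.5633 = 0.00278 kg/m³.

0.00278 kg/m³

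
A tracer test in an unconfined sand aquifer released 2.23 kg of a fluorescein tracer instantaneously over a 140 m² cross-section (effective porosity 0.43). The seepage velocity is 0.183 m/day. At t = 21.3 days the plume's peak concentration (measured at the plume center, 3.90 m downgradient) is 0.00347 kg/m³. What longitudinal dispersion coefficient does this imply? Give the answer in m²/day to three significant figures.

0.426 m²/day

At the plume center C_max = M/(n_e·A·√(4πDt)), so D = M²/(4πt·(n_e·A·C_max)²).
n_e·A·C_max = 0.43 × 140 × 0.00347 = 0.2089 kg/m.
D = 2.23²/(4π × 21.3 × 0.2089²) = 0.426 m²/day.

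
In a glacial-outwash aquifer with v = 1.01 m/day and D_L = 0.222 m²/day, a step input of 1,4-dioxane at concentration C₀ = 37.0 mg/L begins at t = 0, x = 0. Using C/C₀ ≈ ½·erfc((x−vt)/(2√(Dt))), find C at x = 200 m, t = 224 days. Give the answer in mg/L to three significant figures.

For a continuous step input, C/C₀ ≈ ½·erfc((x−vt)/(2√(Dt))).
vt = 1.01 × 224 = 226.24 m and 2√(Dt) = 2√(0.222 × 224) = 14.10 m.
Argument (x−vt)/(2√(Dt)) = (200 − 226.24)/14.10 = -1.861; ½·erfc(-1.861) = 0.9958.
C = 37.0 × 0.9958 = 36.8 mg/L.

36.8 mg/L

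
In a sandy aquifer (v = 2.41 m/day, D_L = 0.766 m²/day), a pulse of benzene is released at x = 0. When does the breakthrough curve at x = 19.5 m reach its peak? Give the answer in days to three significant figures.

7.96 days

For the 1D instantaneous-source solution, setting ∂C/∂t = 0 at fixed x gives v²t² + 2Dt − x² = 0, so t = (√(D² + v²x²) − D)/v².
√(D² + v²x²) = √(0.766² + 2.41² × 19.5²) = 47.00; v² = 5.8081.
t = (47.00 − 0.766)/5.8081 = 7.96 days (vs. the pure-advection estimate x/v = 8.09 d).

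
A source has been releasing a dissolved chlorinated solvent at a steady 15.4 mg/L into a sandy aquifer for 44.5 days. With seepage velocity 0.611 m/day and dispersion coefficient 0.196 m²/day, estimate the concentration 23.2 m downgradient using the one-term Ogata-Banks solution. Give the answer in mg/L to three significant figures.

12.8 mg/L

For a continuous step input, C/C₀ ≈ ½·erfc((x−vt)/(2√(Dt))).
vt = 0.611 × 44.5 = 27.1895 m and 2√(Dt) = 2√(0.196 × 44.5) = 5.907 m.
Argument (x−vt)/(2√(Dt)) = (23.2 − 27.1895)/5.907 = -0.6754; ½·erfc(-0.6754) = 0.8303.
C = 15.4 × 0.8303 = 12.8 mg/L.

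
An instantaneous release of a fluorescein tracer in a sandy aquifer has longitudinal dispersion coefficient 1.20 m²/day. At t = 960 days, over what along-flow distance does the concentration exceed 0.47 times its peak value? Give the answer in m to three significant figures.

118 m

The plume is Gaussian with σ = √(2Dt) = √(2 × 1.20 × 960) = 48.00 m.
C/C_peak = exp(−Δx²/(2σ²)) = 0.47 ⇒ Δx = σ·√(−2 ln 0.47) = 48.00 × 1.229 = 58.99 m.
Width = 2Δx = 118 m.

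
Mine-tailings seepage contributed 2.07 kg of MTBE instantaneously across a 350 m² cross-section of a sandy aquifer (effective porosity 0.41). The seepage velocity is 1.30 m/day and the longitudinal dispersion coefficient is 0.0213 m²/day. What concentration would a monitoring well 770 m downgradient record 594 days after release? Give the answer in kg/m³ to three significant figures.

For an instantaneous plane source, C(x,t) = M/(n_e·A·√(4πDt)) · exp(−(x−vt)²/(4Dt)), with n_e·A the pore (flow) area.
Plume center vt = 1.30 × 594 = 772.2 m, so the well at 770 m is 2.2 m upgradient of the peak.
√(4πDt) = 12.61 m, giving peak height M/(n_e·A·√(4πDt)) = 2.07/(0.41 × 350 × 12.61) = 0.001144 kg/m³.
(x−vt)²/(4Dt) = (-2.2)²/(4 × 0.0213 × 594) = 0.09564; exp(−0.09564) = 0.9088.
C = 0.001144 × 0.9088 = 0.00104 kg/m³.

0.00104 kg/m³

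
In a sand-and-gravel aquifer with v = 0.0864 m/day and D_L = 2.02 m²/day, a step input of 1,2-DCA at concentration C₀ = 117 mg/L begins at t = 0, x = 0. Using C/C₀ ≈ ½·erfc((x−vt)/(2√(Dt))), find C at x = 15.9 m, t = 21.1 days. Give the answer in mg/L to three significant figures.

7.45 mg/L

For a continuous step input, C/C₀ ≈ ½·erfc((x−vt)/(2√(Dt))).
vt = 0.0864 × 21.1 = 1.82304 m and 2√(Dt) = 2√(2.02 × 21.1) = 13.06 m.
Argument (x−vt)/(2√(Dt)) = (15.9 − 1.82304)/13.06 = 1.078; ½·erfc(1.078) = 0.06369.
C = 117 × 0.06369 = 7.45 mg/L.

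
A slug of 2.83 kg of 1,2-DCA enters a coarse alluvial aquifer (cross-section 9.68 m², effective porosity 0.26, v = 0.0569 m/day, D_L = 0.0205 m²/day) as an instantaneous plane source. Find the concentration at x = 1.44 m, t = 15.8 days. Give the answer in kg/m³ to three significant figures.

0.445 kg/m³

For an instantaneous plane source, C(x,t) = M/(n_e·A·√(4πDt)) · exp(−(x−vt)²/(4Dt)), with n_e·A the pore (flow) area.
Plume center vt = 0.0569 × 15.8 = 0.89902 m, so the well at 1.44 m is 0.54098 m downgradient of the peak.
√(4πDt) = 2.017 m, giving peak height M/(n_e·A·√(4πDt)) = 2.83/(0.26 × 9.68 × 2.017) = 0.5575 kg/m³.
(x−vt)²/(4Dt) = (0.54098)²/(4 × 0.0205 × 15.8) = 0.2259; exp(−0.2259) = 0.7978.
C = 0.5575 × 0.7978 = 0.445 kg/m³.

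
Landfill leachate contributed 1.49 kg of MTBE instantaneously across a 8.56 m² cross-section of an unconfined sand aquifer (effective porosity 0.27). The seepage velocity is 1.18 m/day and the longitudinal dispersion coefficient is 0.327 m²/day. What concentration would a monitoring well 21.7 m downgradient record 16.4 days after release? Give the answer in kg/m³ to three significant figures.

0.0607 kg/m³

For an instantaneous plane source, C(x,t) = M/(n_e·A·√(4πDt)) · exp(−(x−vt)²/(4Dt)), with n_e·A the pore (flow) area.
Plume center vt = 1.18 × 16.4 = 19.352 m, so the well at 21.7 m is 2.348 m downgradient of the peak.
√(4πDt) = 8.209 m, giving peak height M/(n_e·A·√(4πDt)) = 1.49/(0.27 × 8.56 × 8.209) = 0.07853 kg/m³.
(x−vt)²/(4Dt) = (2.348)²/(4 × 0.327 × 16.4) = 0.2570; exp(−0.2570) = 0.7734.
C = 0.07853 × 0.7734 = 0.0607 kg/m³.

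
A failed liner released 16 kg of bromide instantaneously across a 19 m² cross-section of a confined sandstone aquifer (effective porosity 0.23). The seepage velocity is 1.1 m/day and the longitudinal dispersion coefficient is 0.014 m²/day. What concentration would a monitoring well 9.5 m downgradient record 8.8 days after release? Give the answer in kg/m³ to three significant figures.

For an instantaneous plane source, C(x,t) = M/(n_e·A·√(4πDt)) · exp(−(x−vt)²/(4Dt)), with n_e·A the pore (flow) area.
Plume center vt = 1.1 × 8.8 = 9.68 m, so the well at 9.5 m is 0.18 m upgradient of the peak.
√(4πDt) = 1.244 m, giving peak height M/(n_e·A·√(4πDt)) = 16/(0.23 × 19 × 1.244) = 2.943 kg/m³.
(x−vt)²/(4Dt) = (-0.18)²/(4 × 0.014 × 8.8) = 0.06575; exp(−0.06575) = 0.9364.
C = 2.943 × 0.9364 = 2.76 kg/m³.

2.76 kg/m³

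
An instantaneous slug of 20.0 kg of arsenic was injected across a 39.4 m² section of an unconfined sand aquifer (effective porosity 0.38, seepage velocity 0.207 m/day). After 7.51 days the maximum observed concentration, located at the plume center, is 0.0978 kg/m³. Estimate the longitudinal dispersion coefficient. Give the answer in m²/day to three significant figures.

At the plume center C_max = M/(n_e·A·√(4πDt)), so D = M²/(4πt·(n_e·A·C_max)²).
n_e·A·C_max = 0.38 × 39.4 × 0.0978 = 1.464 kg/m.
D = 20.0²/(4π × 7.51 × 1.464²) = 1.98 m²/day.

1.98 m²/day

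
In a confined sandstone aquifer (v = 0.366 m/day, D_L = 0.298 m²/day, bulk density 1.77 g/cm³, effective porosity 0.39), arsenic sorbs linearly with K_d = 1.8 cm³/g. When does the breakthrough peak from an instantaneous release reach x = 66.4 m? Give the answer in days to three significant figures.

1640 days

Retardation factor R = 1 + ρ_b·K_d/n = 1 + 1.77 × 1.8/0.39 = 9.169.
Sorption retards both mechanisms: v_R = v/R = 0.03992 m/day, D_R = D/R = 0.03250 m²/day.
Peak time from v_R²t² + 2D_R t − x² = 0: t = (√(D_R² + v_R²x²) − D_R)/v_R².
√(D_R² + v_R²x²) = √(0.03250² + 0.03992² × 66.4²) = 2.651; v_R² = 0.001594.
t = (2.651 − 0.03250)/0.001594 = 1640 days.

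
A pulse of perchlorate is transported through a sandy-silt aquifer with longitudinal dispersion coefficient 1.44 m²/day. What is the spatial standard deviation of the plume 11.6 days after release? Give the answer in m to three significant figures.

5.78 m

Dispersive spreading gives a Gaussian with σ² = 2Dt; advection only shifts the center.
σ = √(2 × 1.44 × 11.6) = 5.78 m.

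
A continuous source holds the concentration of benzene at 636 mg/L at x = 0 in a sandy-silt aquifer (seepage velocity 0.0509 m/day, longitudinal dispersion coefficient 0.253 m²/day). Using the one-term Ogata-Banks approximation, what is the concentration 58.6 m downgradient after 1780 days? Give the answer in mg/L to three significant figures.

For a continuous step input, C/C₀ ≈ ½·erfc((x−vt)/(2√(Dt))).
vt = 0.0509 × 1780 = 90.602 m and 2√(Dt) = 2√(0.253 × 1780) = 42.44 m.
Argument (x−vt)/(2√(Dt)) = (58.6 − 90.602)/42.44 = -0.7541; ½·erfc(-0.7541) = 0.8569.
C = 636 × 0.8569 = 545 mg/L.

545 mg/L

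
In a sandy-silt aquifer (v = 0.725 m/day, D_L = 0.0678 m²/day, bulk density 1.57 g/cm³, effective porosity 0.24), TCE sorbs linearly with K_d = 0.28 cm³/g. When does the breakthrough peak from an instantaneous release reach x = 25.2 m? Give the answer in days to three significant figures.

Retardation factor R = 1 + ρ_b·K_d/n = 1 + 1.57 × 0.28/0.24 = 2.832.
Sorption retards both mechanisms: v_R = v/R = 0.2560 m/day, D_R = D/R = 0.02394 m²/day.
Peak time from v_R²t² + 2D_R t − x² = 0: t = (√(D_R² + v_R²x²) − D_R)/v_R².
√(D_R² + v_R²x²) = √(0.02394² + 0.2560² × 25.2²) = 6.451; v_R² = 0.06554.
t = (6.451 − 0.02394)/0.06554 = 98.1 days.

98.1 days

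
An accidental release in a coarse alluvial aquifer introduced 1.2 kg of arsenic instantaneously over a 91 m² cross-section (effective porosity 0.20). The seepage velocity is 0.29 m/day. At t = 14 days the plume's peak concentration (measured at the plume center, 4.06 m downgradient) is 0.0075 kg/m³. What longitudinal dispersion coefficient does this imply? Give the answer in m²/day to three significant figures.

At the plume center C_max = M/(n_e·A·√(4πDt)), so D = M²/(4πt·(n_e·A·C_max)²).
n_e·A·C_max = 0.20 × 91 × 0.0075 = 0.1365 kg/m.
D = 1.2²/(4π × 14 × 0.1365²) = 0.439 m²/day.

0.439 m²/day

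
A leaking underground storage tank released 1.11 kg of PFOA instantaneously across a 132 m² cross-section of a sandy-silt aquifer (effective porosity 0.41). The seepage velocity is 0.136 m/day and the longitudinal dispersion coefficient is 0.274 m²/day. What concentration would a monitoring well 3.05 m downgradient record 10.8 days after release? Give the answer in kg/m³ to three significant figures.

0.00272 kg/m³

For an instantaneous plane source, C(x,t) = M/(n_e·A·√(4πDt)) · exp(−(x−vt)²/(4Dt)), with n_e·A the pore (flow) area.
Plume center vt = 0.136 × 10.8 = 1.4688 m, so the well at 3.05 m is 1.5812 m downgradient of the peak.
√(4πDt) = 6.098 m, giving peak height M/(n_e·A·√(4πDt)) = 1.11/(0.41 × 132 × 6.098) = 0.003363 kg/m³.
(x−vt)²/(4Dt) = (1.5812)²/(4 × 0.274 × 10.8) = 0.2112; exp(−0.2112) = 0.8096.
C = 0.003363 × 0.8096 = 0.00272 kg/m³.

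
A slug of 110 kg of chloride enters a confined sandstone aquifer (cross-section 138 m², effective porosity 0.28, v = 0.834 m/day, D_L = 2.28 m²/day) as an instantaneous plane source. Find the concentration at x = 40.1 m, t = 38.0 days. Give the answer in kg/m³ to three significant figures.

For an instantaneous plane source, C(x,t) = M/(n_e·A·√(4πDt)) · exp(−(x−vt)²/(4Dt)), with n_e·A the pore (flow) area.
Plume center vt = 0.834 × 38.0 = 31.692 m, so the well at 40.1 m is 8.408 m downgradient of the peak.
√(4πDt) = 33.00 m, giving peak height M/(n_e·A·√(4πDt)) = 110/(0.28 × 138 × 33.00) = 0.08627 kg/m³.
(x−vt)²/(4Dt) = (8.408)²/(4 × 2.28 × 38.0) = 0.2040; exp(−0.2040) = 0.8155.
C = 0.08627 × 0.8155 = 0.0704 kg/m³.

0.0704 kg/m³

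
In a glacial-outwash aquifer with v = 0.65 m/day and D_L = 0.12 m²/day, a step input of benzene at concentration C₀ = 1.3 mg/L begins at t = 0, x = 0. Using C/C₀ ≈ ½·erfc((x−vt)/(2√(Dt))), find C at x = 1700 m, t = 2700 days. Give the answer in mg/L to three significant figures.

1.28 mg/L

For a continuous step input, C/C₀ ≈ ½·erfc((x−vt)/(2√(Dt))).
vt = 0.65 × 2700 = 1755 m and 2√(Dt) = 2√(0.12 × 2700) = 36.00 m.
Argument (x−vt)/(2√(Dt)) = (1700 − 1755)/36.00 = -1.528; ½·erfc(-1.528) = 0.9846.
C = 1.3 × 0.9846 = 1.28 mg/L.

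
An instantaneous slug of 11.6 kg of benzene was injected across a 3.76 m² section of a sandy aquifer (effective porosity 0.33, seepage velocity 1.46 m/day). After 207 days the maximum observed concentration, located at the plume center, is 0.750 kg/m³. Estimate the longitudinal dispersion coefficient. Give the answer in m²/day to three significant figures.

At the plume center C_max = M/(n_e·A·√(4πDt)), so D = M²/(4πt·(n_e·A·C_max)²).
n_e·A·C_max = 0.33 × 3.76 × 0.750 = 0.9306 kg/m.
D = 11.6²/(4π × 207 × 0.9306²) = 0.0597 m²/day.

0.0597 m²/day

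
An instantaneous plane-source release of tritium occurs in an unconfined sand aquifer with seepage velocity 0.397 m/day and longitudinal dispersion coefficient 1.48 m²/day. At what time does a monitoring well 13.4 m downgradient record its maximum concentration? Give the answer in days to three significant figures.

For the 1D instantaneous-source solution, setting ∂C/∂t = 0 at fixed x gives v²t² + 2Dt − x² = 0, so t = (√(D² + v²x²) − D)/v².
√(D² + v²x²) = √(1.48² + 0.397² × 13.4²) = 5.522; v² = 0.157609.
t = (5.522 − 1.48)/0.157609 = 25.6 days (vs. the pure-advection estimate x/v = 33.8 d).

25.6 days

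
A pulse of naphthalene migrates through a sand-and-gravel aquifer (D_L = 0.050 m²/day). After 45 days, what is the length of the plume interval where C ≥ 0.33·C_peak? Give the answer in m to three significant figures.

6.32 m

The plume is Gaussian with σ = √(2Dt) = √(2 × 0.050 × 45) = 2.121 m.
C/C_peak = exp(−Δx²/(2σ²)) = 0.33 ⇒ Δx = σ·√(−2 ln 0.33) = 2.121 × 1.489 = 3.158 m.
Width = 2Δx = 6.32 m.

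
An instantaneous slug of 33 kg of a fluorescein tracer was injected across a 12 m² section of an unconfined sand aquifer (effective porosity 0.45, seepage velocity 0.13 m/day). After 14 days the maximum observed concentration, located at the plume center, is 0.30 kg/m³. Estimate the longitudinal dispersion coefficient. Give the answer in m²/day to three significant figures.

At the plume center C_max = M/(n_e·A·√(4πDt)), so D = M²/(4πt·(n_e·A·C_max)²).
n_e·A·C_max = 0.45 × 12 × 0.30 = 1.620 kg/m.
D = 33²/(4π × 14 × 1.620²) = 2.36 m²/day.

2.36 m²/day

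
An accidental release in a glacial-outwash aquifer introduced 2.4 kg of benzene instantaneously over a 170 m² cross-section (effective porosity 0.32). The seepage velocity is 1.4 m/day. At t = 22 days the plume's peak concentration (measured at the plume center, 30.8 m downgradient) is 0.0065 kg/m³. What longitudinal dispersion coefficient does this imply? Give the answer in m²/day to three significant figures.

0.167 m²/day

At the plume center C_max = M/(n_e·A·√(4πDt)), so D = M²/(4πt·(n_e·A·C_max)²).
n_e·A·C_max = 0.32 × 170 × 0.0065 = 0.3536 kg/m.
D = 2.4²/(4π × 22 × 0.3536²) = 0.167 m²/day.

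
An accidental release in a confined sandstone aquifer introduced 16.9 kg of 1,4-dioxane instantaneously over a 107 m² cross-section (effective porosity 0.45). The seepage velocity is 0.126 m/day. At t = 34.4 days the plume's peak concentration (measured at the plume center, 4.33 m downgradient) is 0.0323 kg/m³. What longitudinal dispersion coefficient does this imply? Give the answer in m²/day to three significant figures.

At the plume center C_max = M/(n_e·A·√(4πDt)), so D = M²/(4πt·(n_e·A·C_max)²).
n_e·A·C_max = 0.45 × 107 × 0.0323 = 1.555 kg/m.
D = 16.9²/(4π × 34.4 × 1.555²) = 0.273 m²/day.

0.273 m²/day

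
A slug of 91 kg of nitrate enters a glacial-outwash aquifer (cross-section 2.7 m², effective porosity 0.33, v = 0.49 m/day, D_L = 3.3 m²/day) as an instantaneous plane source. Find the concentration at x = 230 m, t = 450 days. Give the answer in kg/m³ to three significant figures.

0.736 kg/m³

For an instantaneous plane source, C(x,t) = M/(n_e·A·√(4πDt)) · exp(−(x−vt)²/(4Dt)), with n_e·A the pore (flow) area.
Plume center vt = 0.49 × 450 = 220.5 m, so the well at 230 m is 9.5 m downgradient of the peak.
√(4πDt) = 136.6 m, giving peak height M/(n_e·A·√(4πDt)) = 91/(0.33 × 2.7 × 136.6) = 0.7477 kg/m³.
(x−vt)²/(4Dt) = (9.5)²/(4 × 3.3 × 450) = 0.01519; exp(−0.01519) = 0.9849.
C = 0.7477 × 0.9849 = 0.736 kg/m³.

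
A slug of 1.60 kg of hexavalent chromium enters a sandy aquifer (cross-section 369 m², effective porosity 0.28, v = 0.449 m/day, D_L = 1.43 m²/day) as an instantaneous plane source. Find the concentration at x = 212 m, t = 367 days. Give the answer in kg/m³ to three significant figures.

6.59e-05 kg/m³

For an instantaneous plane source, C(x,t) = M/(n_e·A·√(4πDt)) · exp(−(x−vt)²/(4Dt)), with n_e·A the pore (flow) area.
Plume center vt = 0.449 × 367 = 164.783 m, so the well at 212 m is 47.217 m downgradient of the peak.
√(4πDt) = 81.21 m, giving peak height M/(n_e·A·√(4πDt)) = 1.60/(0.28 × 369 × 81.21) = 0.0001907 kg/m³.
(x−vt)²/(4Dt) = (47.217)²/(4 × 1.43 × 367) = 1.062; exp(−1.062) = 0.3458.
C = 0.0001907 × 0.3458 = 6.59e-05 kg/m³.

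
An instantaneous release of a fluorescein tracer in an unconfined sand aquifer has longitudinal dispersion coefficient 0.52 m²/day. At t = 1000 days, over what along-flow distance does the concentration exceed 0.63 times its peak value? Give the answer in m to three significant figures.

62.0 m

The plume is Gaussian with σ = √(2Dt) = √(2 × 0.52 × 1000) = 32.25 m.
C/C_peak = exp(−Δx²/(2σ²)) = 0.63 ⇒ Δx = σ·√(−2 ln 0.63) = 32.25 × 0.9613 = 31.00 m.
Width = 2Δx = 62.0 m.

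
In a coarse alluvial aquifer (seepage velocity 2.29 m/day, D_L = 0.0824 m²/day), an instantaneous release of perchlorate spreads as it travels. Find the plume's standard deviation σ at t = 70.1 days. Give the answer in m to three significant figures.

3.40 m

Dispersive spreading gives a Gaussian with σ² = 2Dt; advection only shifts the center.
σ = √(2 × 0.0824 × 70.1) = 3.40 m.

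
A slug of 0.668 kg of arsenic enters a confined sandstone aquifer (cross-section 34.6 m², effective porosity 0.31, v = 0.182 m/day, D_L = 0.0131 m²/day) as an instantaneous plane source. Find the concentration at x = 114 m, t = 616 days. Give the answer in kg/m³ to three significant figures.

For an instantaneous plane source, C(x,t) = M/(n_e·A·√(4πDt)) · exp(−(x−vt)²/(4Dt)), with n_e·A the pore (flow) area.
Plume center vt = 0.182 × 616 = 112.112 m, so the well at 114 m is 1.888 m downgradient of the peak.
√(4πDt) = 10.07 m, giving peak height M/(n_e·A·√(4πDt)) = 0.668/(0.31 × 34.6 × 10.07) = 0.006185 kg/m³.
(x−vt)²/(4Dt) = (1.888)²/(4 × 0.0131 × 616) = 0.1104; exp(−0.1104) = 0.8955.
C = 0.006185 × 0.8955 = 0.00554 kg/m³.

0.00554 kg/m³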